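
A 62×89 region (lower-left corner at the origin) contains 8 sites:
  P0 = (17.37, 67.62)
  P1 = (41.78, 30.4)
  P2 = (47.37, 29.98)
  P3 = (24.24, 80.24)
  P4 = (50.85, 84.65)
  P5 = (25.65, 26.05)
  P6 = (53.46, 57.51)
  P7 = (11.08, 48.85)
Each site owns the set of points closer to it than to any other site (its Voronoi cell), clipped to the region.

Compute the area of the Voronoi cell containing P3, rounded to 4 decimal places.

1. box [0,62]×[0,89]: [(0, 0) (62, 0) (62, 89) (0, 89)]
2. ⊥bis P3·P0 via (20.805,73.93): [(0, 85.2557) (62, 51.5045) (62, 89) (0, 89)]  |A|=1278.4334
3. ⊥bis P3·P1 via (33.01,55.32): [(0, 85.2557) (46.3603, 60.0183) (62, 65.5223) (62, 89) (0, 89)]  |A|=1168.8164
4. ⊥bis P3·P2 via (35.805,55.11): [(0, 85.2557) (46.3603, 60.0183) (46.8285, 60.1831) (62, 67.1651) (62, 89) (0, 89)]  |A|=1156.3546
5. ⊥bis P3·P4 via (37.545,82.445): [(0, 85.2557) (40.7561, 63.0691) (36.4587, 89) (0, 89)]  |A|=549.0038
6. ⊥bis P3·P5 via (24.945,53.145): [(0, 85.2557) (40.7561, 63.0691) (36.4587, 89) (0, 89)]  |A|=549.0038
7. ⊥bis P3·P6 via (38.85,68.875): [(0, 85.2557) (36.2443, 65.5253) (39.6281, 69.8753) (36.4587, 89) (0, 89)]  |A|=535.0348
8. ⊥bis P3·P7 via (17.66,64.545): [(0, 85.2557) (36.2443, 65.5253) (39.6281, 69.8753) (36.4587, 89) (0, 89)]  |A|=535.0348
9. canonical 5-gon: [(0, 85.2557) (36.2443, 65.5253) (39.6281, 69.8753) (36.4587, 89) (0, 89)]
10. shoelace: 535.0348

Area of P3's cell: 535.0348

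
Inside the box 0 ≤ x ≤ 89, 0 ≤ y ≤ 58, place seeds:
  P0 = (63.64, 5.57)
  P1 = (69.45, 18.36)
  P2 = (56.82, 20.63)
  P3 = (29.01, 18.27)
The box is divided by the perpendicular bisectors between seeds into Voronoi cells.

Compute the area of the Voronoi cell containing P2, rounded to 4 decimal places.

Area of P2's cell: 1159.3934

1. box [0,89]×[0,58]: [(0, 0) (89, 0) (89, 58) (0, 58)]
2. ⊥bis P2·P0 via (60.23,13.1): [(0, 0) (31.3024, 0) (89, 26.1286) (89, 58) (0, 58)]  |A|=4408.2204
3. ⊥bis P2·P1 via (63.135,19.495): [(0, 0) (31.3024, 0) (62.1412, 13.9655) (70.0555, 58) (0, 58)]  |A|=3563.1017
4. ⊥bis P2·P3 via (42.915,19.45): [(44.0747, 5.784) (62.1412, 13.9655) (70.0555, 58) (39.6436, 58)]  |A|=1159.3934
5. canonical 4-gon: [(44.0747, 5.784) (62.1412, 13.9655) (70.0555, 58) (39.6436, 58)]
6. shoelace: 1159.3934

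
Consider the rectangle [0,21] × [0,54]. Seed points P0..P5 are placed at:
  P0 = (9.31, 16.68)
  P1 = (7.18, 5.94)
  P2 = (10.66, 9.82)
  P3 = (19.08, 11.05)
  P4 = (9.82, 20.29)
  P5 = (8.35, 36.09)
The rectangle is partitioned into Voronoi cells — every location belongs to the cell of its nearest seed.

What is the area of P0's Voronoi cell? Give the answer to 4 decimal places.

Area of P0's cell: 88.0133

1. box [0,21]×[0,54]: [(0, 0) (21, 0) (21, 54) (0, 54)]
2. ⊥bis P0·P1 via (8.245,11.31): [(0, 12.9452) (21, 8.7804) (21, 54) (0, 54)]  |A|=905.8816
3. ⊥bis P0·P2 via (9.985,13.25): [(0, 12.9452) (4.2017, 12.1119) (21, 15.4177) (21, 54) (0, 54)]  |A|=850.1339
4. ⊥bis P0·P3 via (14.195,13.865): [(0, 12.9452) (4.2017, 12.1119) (14.3338, 14.1058) (21, 25.674) (21, 54) (0, 54)]  |A|=815.9483
5. ⊥bis P0·P4 via (9.565,18.485): [(0, 19.8363) (0, 12.9452) (4.2017, 12.1119) (14.3338, 14.1058) (16.3083, 17.5323)]  |A|=88.0133
6. ⊥bis P0·P5 via (8.83,26.385): [(0, 19.8363) (0, 12.9452) (4.2017, 12.1119) (14.3338, 14.1058) (16.3083, 17.5323)]  |A|=88.0133
7. canonical 5-gon: [(0, 19.8363) (0, 12.9452) (4.2017, 12.1119) (14.3338, 14.1058) (16.3083, 17.5323)]
8. shoelace: 88.0133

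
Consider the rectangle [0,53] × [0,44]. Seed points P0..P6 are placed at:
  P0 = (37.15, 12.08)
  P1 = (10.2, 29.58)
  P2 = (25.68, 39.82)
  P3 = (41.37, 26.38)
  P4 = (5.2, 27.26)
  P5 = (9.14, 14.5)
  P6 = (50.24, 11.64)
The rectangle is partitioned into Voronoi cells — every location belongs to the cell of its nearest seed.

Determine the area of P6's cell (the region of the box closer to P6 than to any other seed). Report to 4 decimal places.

1. box [0,53]×[0,44]: [(0, 0) (53, 0) (53, 44) (0, 44)]
2. ⊥bis P6·P0 via (43.695,11.86): [(43.2963, 0) (53, 0) (53, 44) (44.7753, 44)]  |A|=394.423
3. ⊥bis P6·P1 via (30.22,20.61): [(43.2963, 0) (53, 0) (53, 44) (44.7753, 44)]  |A|=394.423
4. ⊥bis P6·P2 via (37.96,25.73): [(44.3484, 31.2977) (43.2963, 0) (53, 0) (53, 38.838)]  |A|=319.857
5. ⊥bis P6·P3 via (45.805,19.01): [(43.8967, 17.8617) (43.2963, 0) (53, 0) (53, 23.3397)]  |A|=192.8954
6. ⊥bis P6·P4 via (27.72,19.45): [(43.8967, 17.8617) (43.2963, 0) (53, 0) (53, 23.3397)]  |A|=192.8954
7. ⊥bis P6·P5 via (29.69,13.07): [(43.8967, 17.8617) (43.2963, 0) (53, 0) (53, 23.3397)]  |A|=192.8954
8. canonical 4-gon: [(43.8967, 17.8617) (43.2963, 0) (53, 0) (53, 23.3397)]
9. shoelace: 192.8954

Area of P6's cell: 192.8954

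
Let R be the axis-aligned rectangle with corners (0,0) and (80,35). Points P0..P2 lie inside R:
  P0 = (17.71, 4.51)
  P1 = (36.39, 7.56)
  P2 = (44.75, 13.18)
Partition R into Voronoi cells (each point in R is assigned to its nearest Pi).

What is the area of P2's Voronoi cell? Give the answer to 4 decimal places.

Area of P2's cell: 1547.8097

1. box [0,80]×[0,35]: [(0, 0) (80, 0) (80, 35) (0, 35)]
2. ⊥bis P2·P0 via (31.23,8.845): [(34.066, 0) (80, 0) (80, 35) (22.8438, 35)]  |A|=1804.0787
3. ⊥bis P2·P1 via (40.57,10.37): [(47.5412, 0) (80, 0) (80, 35) (24.0125, 35)]  |A|=1547.8097
4. canonical 4-gon: [(47.5412, 0) (80, 0) (80, 35) (24.0125, 35)]
5. shoelace: 1547.8097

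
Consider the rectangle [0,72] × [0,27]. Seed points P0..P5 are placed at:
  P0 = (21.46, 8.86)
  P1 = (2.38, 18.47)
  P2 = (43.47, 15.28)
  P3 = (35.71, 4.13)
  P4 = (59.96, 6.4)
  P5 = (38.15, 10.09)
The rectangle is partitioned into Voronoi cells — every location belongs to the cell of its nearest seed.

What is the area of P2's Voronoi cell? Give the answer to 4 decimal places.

Area of P2's cell: 371.0416

1. box [0,72]×[0,27]: [(0, 0) (72, 0) (72, 27) (0, 27)]
2. ⊥bis P2·P0 via (32.465,12.07): [(35.9856, 0) (72, 0) (72, 27) (28.1101, 27)]  |A|=1078.707
3. ⊥bis P2·P1 via (22.925,16.875): [(35.9856, 0) (72, 0) (72, 27) (28.1101, 27)]  |A|=1078.707
4. ⊥bis P2·P3 via (39.59,9.705): [(31.5157, 15.3244) (53.5347, 0) (72, 0) (72, 27) (28.1101, 27)]  |A|=944.2428
5. ⊥bis P2·P4 via (51.715,10.84): [(31.5157, 15.3244) (47.965, 3.8763) (60.4173, 27) (28.1101, 27)]  |A|=450.0641
6. ⊥bis P2·P5 via (40.81,12.685): [(28.6498, 25.1498) (48.4766, 4.8264) (60.4173, 27) (28.1101, 27)]  |A|=371.0416
7. canonical 4-gon: [(28.6498, 25.1498) (48.4766, 4.8264) (60.4173, 27) (28.1101, 27)]
8. shoelace: 371.0416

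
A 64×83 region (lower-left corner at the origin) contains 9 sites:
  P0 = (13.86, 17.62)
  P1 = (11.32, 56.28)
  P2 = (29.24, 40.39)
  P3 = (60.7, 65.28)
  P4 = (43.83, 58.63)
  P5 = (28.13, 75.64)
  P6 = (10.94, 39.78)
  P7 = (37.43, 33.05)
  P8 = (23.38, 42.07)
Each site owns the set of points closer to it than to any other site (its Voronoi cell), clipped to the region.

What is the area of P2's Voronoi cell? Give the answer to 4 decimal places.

Area of P2's cell: 210.9703

1. box [0,64]×[0,83]: [(0, 0) (64, 0) (64, 83) (0, 83)]
2. ⊥bis P2·P0 via (21.55,29.005): [(0, 43.561) (64, 0.3321) (64, 83) (0, 83)]  |A|=3907.4211
3. ⊥bis P2·P1 via (20.28,48.335): [(10.0359, 36.7822) (64, 0.3321) (64, 83) (51.0181, 83)]  |A|=2530.5452
4. ⊥bis P2·P3 via (44.97,52.835): [(35.2095, 65.1718) (10.0359, 36.7822) (64, 0.3321) (64, 28.7818)]  |A|=1634.3404
5. ⊥bis P2·P4 via (36.535,49.51): [(27.6347, 56.6293) (10.0359, 36.7822) (64, 0.3321) (64, 27.541)]  |A|=1350.9825
6. ⊥bis P2·P5 via (28.685,58.015): [(27.6347, 56.6293) (10.0359, 36.7822) (64, 0.3321) (64, 27.541)]  |A|=1350.9825
7. ⊥bis P2·P6 via (20.09,40.085): [(27.6347, 56.6293) (19.8318, 47.8296) (20.4342, 29.7587) (64, 0.3321) (64, 27.541)]  |A|=1259.1444
8. ⊥bis P2·P7 via (33.335,36.72): [(41.3476, 45.6605) (27.6347, 56.6293) (19.8318, 47.8296) (20.4342, 29.7587) (24.584, 26.9557)]  |A|=359.1849
9. ⊥bis P2·P8 via (26.31,41.23): [(41.3476, 45.6605) (30.1484, 54.6186) (22.6016, 28.2947) (24.584, 26.9557)]  |A|=210.9703
10. canonical 4-gon: [(41.3476, 45.6605) (30.1484, 54.6186) (22.6016, 28.2947) (24.584, 26.9557)]
11. shoelace: 210.9703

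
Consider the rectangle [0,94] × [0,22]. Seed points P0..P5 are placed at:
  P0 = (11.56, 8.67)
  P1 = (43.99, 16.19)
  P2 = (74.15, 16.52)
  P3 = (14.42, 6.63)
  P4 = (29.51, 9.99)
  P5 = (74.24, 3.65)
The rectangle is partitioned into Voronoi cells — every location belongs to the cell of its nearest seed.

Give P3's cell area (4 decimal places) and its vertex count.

Area of P3's cell: 141.6223 (3 vertices)

1. box [0,94]×[0,22]: [(0, 0) (94, 0) (94, 22) (0, 22)]
2. ⊥bis P3·P0 via (12.99,7.65): [(7.5334, 0) (94, 0) (94, 22) (23.2257, 22)]  |A|=1729.6508
3. ⊥bis P3·P1 via (29.205,11.41): [(7.5334, 0) (32.8939, 0) (25.7812, 22) (23.2257, 22)]  |A|=307.0769
4. ⊥bis P3·P2 via (44.285,11.575): [(7.5334, 0) (32.8939, 0) (25.7812, 22) (23.2257, 22)]  |A|=307.0769
5. ⊥bis P3·P4 via (21.965,8.31): [(19.9418, 17.3962) (7.5334, 0) (23.8153, 0)]  |A|=141.6223
6. ⊥bis P3·P5 via (44.33,5.14): [(19.9418, 17.3962) (7.5334, 0) (23.8153, 0)]  |A|=141.6223
7. canonical 3-gon: [(19.9418, 17.3962) (7.5334, 0) (23.8153, 0)]
8. shoelace: 141.6223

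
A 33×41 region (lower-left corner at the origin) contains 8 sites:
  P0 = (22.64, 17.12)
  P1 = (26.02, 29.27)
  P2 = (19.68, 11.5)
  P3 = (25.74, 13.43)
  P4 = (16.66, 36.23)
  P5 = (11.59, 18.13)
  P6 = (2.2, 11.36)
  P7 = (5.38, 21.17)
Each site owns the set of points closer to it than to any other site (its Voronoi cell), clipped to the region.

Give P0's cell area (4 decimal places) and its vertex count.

Area of P0's cell: 91.6336 (4 vertices)

1. box [0,33]×[0,41]: [(0, 0) (33, 0) (33, 41) (0, 41)]
2. ⊥bis P0·P1 via (24.33,23.195): [(0, 29.9633) (0, 0) (33, 0) (33, 20.7831)]  |A|=837.3163
3. ⊥bis P0·P2 via (21.16,14.31): [(0, 29.9633) (0, 25.4548) (33, 8.074) (33, 20.7831)]  |A|=284.0919
4. ⊥bis P0·P3 via (24.19,15.275): [(31.307, 21.2541) (0, 29.9633) (0, 25.4548) (22.3164, 13.7009)]  |A|=207.6914
5. ⊥bis P0·P4 via (19.65,26.675): [(31.307, 21.2541) (15.9653, 25.522) (5.8702, 22.363) (22.3164, 13.7009)]  |A|=146.8229
6. ⊥bis P0·P5 via (17.115,17.625): [(31.307, 21.2541) (17.7904, 25.0142) (17.0117, 16.4949) (22.3164, 13.7009)]  |A|=91.6336
7. ⊥bis P0·P6 via (12.42,14.24): [(31.307, 21.2541) (17.7904, 25.0142) (17.0117, 16.4949) (22.3164, 13.7009)]  |A|=91.6336
8. ⊥bis P0·P7 via (14.01,19.145): [(31.307, 21.2541) (17.7904, 25.0142) (17.0117, 16.4949) (22.3164, 13.7009)]  |A|=91.6336
9. canonical 4-gon: [(31.307, 21.2541) (17.7904, 25.0142) (17.0117, 16.4949) (22.3164, 13.7009)]
10. shoelace: 91.6336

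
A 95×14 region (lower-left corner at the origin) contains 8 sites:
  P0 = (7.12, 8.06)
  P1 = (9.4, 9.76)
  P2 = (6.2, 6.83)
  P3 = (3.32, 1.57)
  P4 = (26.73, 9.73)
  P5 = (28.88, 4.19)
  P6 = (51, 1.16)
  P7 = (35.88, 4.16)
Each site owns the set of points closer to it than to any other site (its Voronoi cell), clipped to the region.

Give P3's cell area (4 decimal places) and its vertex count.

1. box [0,95]×[0,14]: [(0, 0) (95, 0) (95, 14) (0, 14)]
2. ⊥bis P3·P0 via (5.22,4.815): [(0, 7.8714) (0, 0) (13.4435, 0)]  |A|=52.9096
3. ⊥bis P3·P1 via (6.36,5.665): [(0, 7.8714) (0, 0) (13.4435, 0)]  |A|=52.9096
4. ⊥bis P3·P2 via (4.76,4.2): [(0, 6.8062) (0, 0) (12.4308, 0)]  |A|=42.3036
5. ⊥bis P3·P4 via (15.025,5.65): [(0, 6.8062) (0, 0) (12.4308, 0)]  |A|=42.3036
6. ⊥bis P3·P5 via (16.1,2.88): [(0, 6.8062) (0, 0) (12.4308, 0)]  |A|=42.3036
7. ⊥bis P3·P6 via (27.16,1.365): [(0, 6.8062) (0, 0) (12.4308, 0)]  |A|=42.3036
8. ⊥bis P3·P7 via (19.6,2.865): [(0, 6.8062) (0, 0) (12.4308, 0)]  |A|=42.3036
9. canonical 3-gon: [(0, 6.8062) (0, 0) (12.4308, 0)]
10. shoelace: 42.3036

Area of P3's cell: 42.3036 (3 vertices)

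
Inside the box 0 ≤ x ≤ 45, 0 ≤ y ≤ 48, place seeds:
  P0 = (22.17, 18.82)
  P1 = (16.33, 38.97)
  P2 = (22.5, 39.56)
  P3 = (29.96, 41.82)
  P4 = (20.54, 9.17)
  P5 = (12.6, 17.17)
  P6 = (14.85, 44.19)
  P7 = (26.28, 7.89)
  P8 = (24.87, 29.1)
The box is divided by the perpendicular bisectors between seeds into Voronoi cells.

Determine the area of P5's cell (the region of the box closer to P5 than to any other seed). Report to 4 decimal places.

Area of P5's cell: 398.0320

1. box [0,45]×[0,48]: [(0, 0) (45, 0) (45, 48) (0, 48)]
2. ⊥bis P5·P0 via (17.385,17.995): [(0, 0) (20.4876, 0) (12.2117, 48) (0, 48)]  |A|=784.7834
3. ⊥bis P5·P1 via (14.465,28.07): [(0, 30.545) (0, 0) (20.4876, 0) (15.6839, 27.8614)]  |A|=524.9389
4. ⊥bis P5·P2 via (17.55,28.365): [(0, 30.545) (0, 0) (20.4876, 0) (15.6839, 27.8614)]  |A|=524.9389
5. ⊥bis P5·P3 via (21.28,29.495): [(0, 30.545) (0, 0) (20.4876, 0) (15.6839, 27.8614)]  |A|=524.9389
6. ⊥bis P5·P4 via (16.57,13.17): [(0, 30.545) (0, 0) (3.3005, 0) (17.9763, 14.5657) (15.6839, 27.8614)]  |A|=399.7677
7. ⊥bis P5·P6 via (13.725,30.68): [(0, 30.545) (0, 0) (3.3005, 0) (17.9763, 14.5657) (15.6839, 27.8614)]  |A|=399.7677
8. ⊥bis P5·P7 via (19.44,12.53): [(0, 30.545) (0, 0) (3.3005, 0) (17.9763, 14.5657) (15.6839, 27.8614)]  |A|=399.7677
9. ⊥bis P5·P8 via (18.735,23.135): [(13.8313, 28.1784) (0, 30.545) (0, 0) (3.3005, 0) (17.9763, 14.5657) (16.0168, 25.9307)]  |A|=398.032
10. canonical 6-gon: [(13.8313, 28.1784) (0, 30.545) (0, 0) (3.3005, 0) (17.9763, 14.5657) (16.0168, 25.9307)]
11. shoelace: 398.032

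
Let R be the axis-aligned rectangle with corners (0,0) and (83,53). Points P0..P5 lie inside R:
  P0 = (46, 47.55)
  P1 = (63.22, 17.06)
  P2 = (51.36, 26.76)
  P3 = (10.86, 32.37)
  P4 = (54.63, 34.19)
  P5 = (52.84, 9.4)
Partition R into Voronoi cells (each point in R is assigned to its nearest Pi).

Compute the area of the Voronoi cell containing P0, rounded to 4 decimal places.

Area of P0's cell: 523.4104

1. box [0,83]×[0,53]: [(0, 0) (83, 0) (83, 53) (0, 53)]
2. ⊥bis P0·P1 via (54.61,32.305): [(0, 1.4626) (83, 48.339) (83, 53) (0, 53)]  |A|=2332.234
3. ⊥bis P0·P2 via (48.68,37.155): [(0, 24.6045) (75.3908, 44.0415) (83, 48.339) (83, 53) (0, 53)]  |A|=1459.8915
4. ⊥bis P0·P3 via (28.43,39.96): [(31.5496, 32.7385) (75.3908, 44.0415) (83, 48.339) (83, 53) (22.7969, 53)]  |A|=781.0088
5. ⊥bis P0·P4 via (50.315,40.87): [(31.5496, 32.7385) (41.8298, 35.3889) (69.0933, 53) (22.7969, 53)]  |A|=523.4104
6. ⊥bis P0·P5 via (49.42,28.475): [(31.5496, 32.7385) (41.8298, 35.3889) (69.0933, 53) (22.7969, 53)]  |A|=523.4104
7. canonical 4-gon: [(31.5496, 32.7385) (41.8298, 35.3889) (69.0933, 53) (22.7969, 53)]
8. shoelace: 523.4104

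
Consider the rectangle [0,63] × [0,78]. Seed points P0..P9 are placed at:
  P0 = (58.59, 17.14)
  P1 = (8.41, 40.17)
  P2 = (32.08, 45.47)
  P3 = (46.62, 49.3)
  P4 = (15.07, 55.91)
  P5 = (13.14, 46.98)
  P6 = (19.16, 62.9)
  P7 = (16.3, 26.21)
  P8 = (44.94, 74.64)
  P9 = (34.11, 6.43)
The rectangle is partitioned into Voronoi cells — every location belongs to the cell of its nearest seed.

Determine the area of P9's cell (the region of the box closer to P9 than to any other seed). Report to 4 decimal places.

1. box [0,63]×[0,78]: [(0, 0) (63, 0) (63, 78) (0, 78)]
2. ⊥bis P9·P0 via (46.35,11.785): [(0, 0) (51.5059, 0) (17.3809, 78) (0, 78)]  |A|=2686.5881
3. ⊥bis P9·P1 via (21.26,23.3): [(0, 7.1061) (0, 0) (51.5059, 0) (36.3001, 34.7562)]  |A|=1024.0506
4. ⊥bis P9·P2 via (33.095,25.95): [(24.1268, 25.4837) (0, 7.1061) (0, 0) (51.5059, 0) (39.9958, 26.3088)]  |A|=955.5004
5. ⊥bis P9·P3 via (40.365,27.865): [(24.1268, 25.4837) (0, 7.1061) (0, 0) (51.5059, 0) (39.9958, 26.3088)]  |A|=955.5004
6. ⊥bis P9·P4 via (24.59,31.17): [(24.1268, 25.4837) (0, 7.1061) (0, 0) (51.5059, 0) (39.9958, 26.3088)]  |A|=955.5004
7. ⊥bis P9·P5 via (23.625,26.705): [(24.1268, 25.4837) (0, 7.1061) (0, 0) (51.5059, 0) (39.9958, 26.3088)]  |A|=955.5004
8. ⊥bis P9·P6 via (26.635,34.665): [(24.1268, 25.4837) (0, 7.1061) (0, 0) (51.5059, 0) (39.9958, 26.3088)]  |A|=955.5004
9. ⊥bis P9·P7 via (25.205,16.32): [(36.0721, 26.1048) (7.0798, 0) (51.5059, 0) (39.9958, 26.3088)]  |A|=632.6559
10. ⊥bis P9·P8 via (39.525,40.535): [(36.0721, 26.1048) (7.0798, 0) (51.5059, 0) (39.9958, 26.3088)]  |A|=632.6559
11. canonical 4-gon: [(36.0721, 26.1048) (7.0798, 0) (51.5059, 0) (39.9958, 26.3088)]
12. shoelace: 632.6559

Area of P9's cell: 632.6559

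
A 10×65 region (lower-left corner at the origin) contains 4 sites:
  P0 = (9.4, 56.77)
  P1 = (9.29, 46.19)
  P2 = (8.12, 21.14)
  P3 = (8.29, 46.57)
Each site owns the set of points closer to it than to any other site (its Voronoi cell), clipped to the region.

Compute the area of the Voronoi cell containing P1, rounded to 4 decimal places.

Area of P1's cell: 47.5513

1. box [0,10]×[0,65]: [(0, 0) (10, 0) (10, 65) (0, 65)]
2. ⊥bis P1·P0 via (9.345,51.48): [(0, 51.5772) (0, 0) (10, 0) (10, 51.4732)]  |A|=515.2517
3. ⊥bis P1·P2 via (8.705,33.665): [(0, 51.5772) (0, 34.0716) (10, 33.6045) (10, 51.4732)]  |A|=176.8713
4. ⊥bis P1·P3 via (8.79,46.38): [(4.0411, 33.8828) (10, 33.6045) (10, 49.5642)]  |A|=47.5513
5. canonical 3-gon: [(4.0411, 33.8828) (10, 33.6045) (10, 49.5642)]
6. shoelace: 47.5513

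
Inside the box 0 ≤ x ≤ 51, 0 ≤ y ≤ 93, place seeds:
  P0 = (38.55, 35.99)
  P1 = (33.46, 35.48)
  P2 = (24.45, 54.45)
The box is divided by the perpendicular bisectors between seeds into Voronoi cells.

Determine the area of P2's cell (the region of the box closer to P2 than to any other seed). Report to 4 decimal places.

Area of P2's cell: 2495.5811

1. box [0,51]×[0,93]: [(0, 0) (51, 0) (51, 93) (0, 93)]
2. ⊥bis P2·P0 via (31.5,45.22): [(0, 21.1599) (51, 60.1144) (51, 93) (0, 93)]  |A|=2670.507
3. ⊥bis P2·P1 via (28.955,44.965): [(0, 31.2125) (34.8019, 47.7421) (51, 60.1144) (51, 93) (0, 93)]  |A|=2495.5811
4. canonical 5-gon: [(0, 31.2125) (34.8019, 47.7421) (51, 60.1144) (51, 93) (0, 93)]
5. shoelace: 2495.5811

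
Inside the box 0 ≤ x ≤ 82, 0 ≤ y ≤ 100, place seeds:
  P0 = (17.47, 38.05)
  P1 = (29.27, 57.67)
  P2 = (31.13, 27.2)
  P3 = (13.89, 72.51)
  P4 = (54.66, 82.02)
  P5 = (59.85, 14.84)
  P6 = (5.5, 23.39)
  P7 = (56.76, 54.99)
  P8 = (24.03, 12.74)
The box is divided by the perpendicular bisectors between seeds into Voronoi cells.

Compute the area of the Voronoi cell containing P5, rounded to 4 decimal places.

1. box [0,82]×[0,100]: [(0, 0) (82, 0) (82, 100) (0, 100)]
2. ⊥bis P5·P0 via (38.66,26.445): [(24.177, 0) (82, 0) (82, 100) (78.9434, 100)]  |A|=3043.9775
3. ⊥bis P5·P1 via (44.56,36.255): [(43.6939, 35.6366) (24.177, 0) (82, 0) (82, 62.9866)]  |A|=2236.6931
4. ⊥bis P5·P2 via (45.49,21.02): [(55.3674, 43.9713) (36.4438, 0) (82, 0) (82, 62.9866)]  |A|=1840.3326
5. ⊥bis P5·P3 via (36.87,43.675): [(55.3674, 43.9713) (36.4438, 0) (82, 0) (82, 62.9866)]  |A|=1840.3326
6. ⊥bis P5·P4 via (57.255,48.43): [(62.1408, 48.8075) (55.3674, 43.9713) (36.4438, 0) (82, 0) (82, 50.3417)]  |A|=1714.7736
7. ⊥bis P5·P6 via (32.675,19.115): [(62.1408, 48.8075) (55.3674, 43.9713) (36.4438, 0) (82, 0) (82, 50.3417)]  |A|=1714.7736
8. ⊥bis P5·P7 via (58.305,34.915): [(51.2357, 34.3709) (36.4438, 0) (82, 0) (82, 36.7386)]  |A|=1348.0229
9. ⊥bis P5·P8 via (41.94,13.79): [(51.2357, 34.3709) (41.9926, 12.8933) (42.7485, 0) (82, 0) (82, 36.7386)]  |A|=1307.3789
10. canonical 5-gon: [(51.2357, 34.3709) (41.9926, 12.8933) (42.7485, 0) (82, 0) (82, 36.7386)]
11. shoelace: 1307.3789

Area of P5's cell: 1307.3789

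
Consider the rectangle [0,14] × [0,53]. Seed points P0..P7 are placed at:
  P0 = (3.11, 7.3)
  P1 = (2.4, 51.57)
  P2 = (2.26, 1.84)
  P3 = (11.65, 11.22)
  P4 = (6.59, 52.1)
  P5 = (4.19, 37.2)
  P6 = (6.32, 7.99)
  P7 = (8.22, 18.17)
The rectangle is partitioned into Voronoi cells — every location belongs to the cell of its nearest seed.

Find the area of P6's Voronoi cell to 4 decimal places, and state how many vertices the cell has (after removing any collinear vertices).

1. box [0,14]×[0,53]: [(0, 0) (14, 0) (14, 53) (0, 53)]
2. ⊥bis P6·P0 via (4.715,7.645): [(0, 29.58) (6.3583, 0) (14, 0) (14, 53) (0, 53)]  |A|=647.9605
3. ⊥bis P6·P1 via (4.36,29.78): [(0.0405, 29.3915) (6.3583, 0) (14, 0) (14, 30.6471)]  |A|=326.2089
4. ⊥bis P6·P2 via (4.29,4.915): [(0.0405, 29.3915) (5.4691, 4.1366) (11.7351, 0) (14, 0) (14, 30.6471)]  |A|=315.0881
5. ⊥bis P6·P3 via (8.985,9.605): [(1.715, 21.6017) (5.4691, 4.1366) (11.7351, 0) (14, 0) (14, 1.3295)]  |A|=79.5821
6. ⊥bis P6·P4 via (6.455,30.045): [(1.715, 21.6017) (5.4691, 4.1366) (11.7351, 0) (14, 0) (14, 1.3295)]  |A|=79.5821
7. ⊥bis P6·P5 via (5.255,22.595): [(1.715, 21.6017) (5.4691, 4.1366) (11.7351, 0) (14, 0) (14, 1.3295)]  |A|=79.5821
8. ⊥bis P6·P7 via (7.27,13.08): [(6.8293, 13.1623) (3.3911, 13.804) (5.4691, 4.1366) (11.7351, 0) (14, 0) (14, 1.3295)]  |A|=66.7149
9. canonical 6-gon: [(6.8293, 13.1623) (3.3911, 13.804) (5.4691, 4.1366) (11.7351, 0) (14, 0) (14, 1.3295)]
10. shoelace: 66.7149

Area of P6's cell: 66.7149 (6 vertices)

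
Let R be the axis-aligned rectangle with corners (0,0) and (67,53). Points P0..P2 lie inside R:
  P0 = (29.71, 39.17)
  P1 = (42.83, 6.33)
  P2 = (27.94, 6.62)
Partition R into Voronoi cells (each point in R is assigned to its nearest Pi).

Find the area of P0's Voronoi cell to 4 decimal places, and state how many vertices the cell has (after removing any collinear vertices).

1. box [0,67]×[0,53]: [(0, 0) (67, 0) (67, 53) (0, 53)]
2. ⊥bis P0·P1 via (36.27,22.75): [(0, 8.2597) (67, 35.027) (67, 53) (0, 53)]  |A|=2100.8956
3. ⊥bis P0·P2 via (28.825,22.895): [(0, 24.4624) (35.6975, 22.5213) (67, 35.027) (67, 53) (0, 53)]  |A|=1811.6962
4. canonical 5-gon: [(0, 24.4624) (35.6975, 22.5213) (67, 35.027) (67, 53) (0, 53)]
5. shoelace: 1811.6962

Area of P0's cell: 1811.6962 (5 vertices)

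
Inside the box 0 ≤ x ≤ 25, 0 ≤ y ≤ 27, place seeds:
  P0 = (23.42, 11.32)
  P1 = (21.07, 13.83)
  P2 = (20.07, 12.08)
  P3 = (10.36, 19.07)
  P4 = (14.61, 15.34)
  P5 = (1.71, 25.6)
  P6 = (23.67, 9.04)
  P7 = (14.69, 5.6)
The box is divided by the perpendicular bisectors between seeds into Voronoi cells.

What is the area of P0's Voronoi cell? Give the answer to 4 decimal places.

1. box [0,25]×[0,27]: [(0, 0) (25, 0) (25, 27) (0, 27)]
2. ⊥bis P0·P1 via (22.245,12.575): [(8.8138, 0) (25, 0) (25, 15.1544)]  |A|=122.6457
3. ⊥bis P0·P2 via (21.745,11.7): [(21.8622, 12.2166) (19.0907, 0) (25, 0) (25, 15.1544)]  |A|=59.8717
4. ⊥bis P0·P3 via (16.89,15.195): [(21.8622, 12.2166) (19.0907, 0) (25, 0) (25, 15.1544)]  |A|=59.8717
5. ⊥bis P0·P4 via (19.015,13.33): [(21.8622, 12.2166) (19.0907, 0) (25, 0) (25, 15.1544)]  |A|=59.8717
6. ⊥bis P0·P5 via (12.565,18.46): [(21.8622, 12.2166) (19.0907, 0) (25, 0) (25, 15.1544)]  |A|=59.8717
7. ⊥bis P0·P6 via (23.545,10.18): [(21.8622, 12.2166) (21.3454, 9.9388) (25, 10.3395) (25, 15.1544)]  |A|=11.6126
8. ⊥bis P0·P7 via (19.055,8.46): [(21.8622, 12.2166) (21.3454, 9.9388) (25, 10.3395) (25, 15.1544)]  |A|=11.6126
9. canonical 4-gon: [(21.8622, 12.2166) (21.3454, 9.9388) (25, 10.3395) (25, 15.1544)]
10. shoelace: 11.6126

Area of P0's cell: 11.6126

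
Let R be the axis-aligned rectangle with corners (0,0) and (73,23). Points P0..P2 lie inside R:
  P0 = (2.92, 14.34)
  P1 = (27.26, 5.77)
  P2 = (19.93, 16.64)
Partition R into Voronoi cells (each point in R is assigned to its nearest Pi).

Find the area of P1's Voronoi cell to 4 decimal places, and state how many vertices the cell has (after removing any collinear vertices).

Area of P1's cell: 1117.0146 (5 vertices)

1. box [0,73]×[0,23]: [(0, 0) (73, 0) (73, 23) (0, 23)]
2. ⊥bis P1·P0 via (15.09,10.055): [(11.5497, 0) (73, 0) (73, 23) (19.6479, 23)]  |A|=1320.2281
3. ⊥bis P1·P2 via (23.595,11.205): [(12.9729, 4.0422) (11.5497, 0) (73, 0) (73, 23) (41.0864, 23)]  |A|=1117.0146
4. canonical 5-gon: [(12.9729, 4.0422) (11.5497, 0) (73, 0) (73, 23) (41.0864, 23)]
5. shoelace: 1117.0146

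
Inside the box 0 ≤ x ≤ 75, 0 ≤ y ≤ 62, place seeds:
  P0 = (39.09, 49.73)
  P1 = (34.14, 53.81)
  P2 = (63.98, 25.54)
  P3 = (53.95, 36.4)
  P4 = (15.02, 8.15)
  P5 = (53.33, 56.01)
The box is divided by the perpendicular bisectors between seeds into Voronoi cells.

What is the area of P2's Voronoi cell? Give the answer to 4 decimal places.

Area of P2's cell: 994.7972

1. box [0,75]×[0,62]: [(0, 0) (75, 0) (75, 62) (0, 62)]
2. ⊥bis P2·P0 via (51.535,37.635): [(14.9584, 0) (75, 0) (75, 61.779)]  |A|=1854.6545
3. ⊥bis P2·P1 via (49.06,39.675): [(14.9584, 0) (75, 0) (75, 61.779)]  |A|=1854.6545
4. ⊥bis P2·P3 via (58.965,30.97): [(25.4322, 0) (75, 0) (75, 45.7795)]  |A|=1134.5948
5. ⊥bis P2·P4 via (39.5,16.845): [(40.5303, 13.9442) (45.4831, 0) (75, 0) (75, 45.7795)]  |A|=994.7972
6. ⊥bis P2·P5 via (58.655,40.775): [(40.5303, 13.9442) (45.4831, 0) (75, 0) (75, 45.7795)]  |A|=994.7972
7. canonical 4-gon: [(40.5303, 13.9442) (45.4831, 0) (75, 0) (75, 45.7795)]
8. shoelace: 994.7972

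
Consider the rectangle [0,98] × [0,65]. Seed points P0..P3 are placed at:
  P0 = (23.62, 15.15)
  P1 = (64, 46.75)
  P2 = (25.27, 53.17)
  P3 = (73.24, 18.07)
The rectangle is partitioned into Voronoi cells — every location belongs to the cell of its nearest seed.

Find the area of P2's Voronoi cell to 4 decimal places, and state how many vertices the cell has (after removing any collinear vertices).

1. box [0,98]×[0,65]: [(0, 0) (98, 0) (98, 65) (0, 65)]
2. ⊥bis P2·P0 via (24.445,34.16): [(0, 35.2209) (98, 30.9678) (98, 65) (0, 65)]  |A|=3126.753
3. ⊥bis P2·P1 via (44.635,49.96): [(0, 35.2209) (41.8904, 33.4029) (47.1281, 65) (0, 65)]  |A|=1368.2858
4. ⊥bis P2·P3 via (49.255,35.62): [(0, 35.2209) (41.8904, 33.4029) (47.1281, 65) (0, 65)]  |A|=1368.2858
5. canonical 4-gon: [(0, 35.2209) (41.8904, 33.4029) (47.1281, 65) (0, 65)]
6. shoelace: 1368.2858

Area of P2's cell: 1368.2858 (4 vertices)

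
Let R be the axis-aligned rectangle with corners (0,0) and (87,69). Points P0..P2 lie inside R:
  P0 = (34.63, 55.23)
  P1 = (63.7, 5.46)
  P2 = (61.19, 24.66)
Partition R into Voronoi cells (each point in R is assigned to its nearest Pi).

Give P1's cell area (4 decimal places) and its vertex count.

Area of P1's cell: 1064.1404 (5 vertices)

1. box [0,87]×[0,69]: [(0, 0) (87, 0) (87, 69) (0, 69)]
2. ⊥bis P1·P0 via (49.165,30.345): [(0, 1.6284) (0, 0) (87, 0) (87, 52.4439)]  |A|=2352.1449
3. ⊥bis P1·P2 via (62.445,15.06): [(11.6205, 8.4158) (0, 1.6284) (0, 0) (87, 0) (87, 18.2701)]  |A|=1064.1404
4. canonical 5-gon: [(11.6205, 8.4158) (0, 1.6284) (0, 0) (87, 0) (87, 18.2701)]
5. shoelace: 1064.1404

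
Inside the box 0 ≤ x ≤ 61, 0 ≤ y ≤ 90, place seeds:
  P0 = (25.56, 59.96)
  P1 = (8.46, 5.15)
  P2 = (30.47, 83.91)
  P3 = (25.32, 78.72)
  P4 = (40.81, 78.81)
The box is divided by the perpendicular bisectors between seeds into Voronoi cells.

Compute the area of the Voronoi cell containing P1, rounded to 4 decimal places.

Area of P1's cell: 1729.1241

1. box [0,61]×[0,90]: [(0, 0) (61, 0) (61, 90) (0, 90)]
2. ⊥bis P1·P0 via (17.01,32.555): [(0, 37.8619) (0, 0) (61, 0) (61, 18.8307)]  |A|=1729.1241
3. ⊥bis P1·P2 via (19.465,44.53): [(0, 37.8619) (0, 0) (61, 0) (61, 18.8307)]  |A|=1729.1241
4. ⊥bis P1·P3 via (16.89,41.935): [(0, 37.8619) (0, 0) (61, 0) (61, 18.8307)]  |A|=1729.1241
5. ⊥bis P1·P4 via (24.635,41.98): [(0, 37.8619) (0, 0) (61, 0) (61, 18.8307)]  |A|=1729.1241
6. canonical 4-gon: [(0, 37.8619) (0, 0) (61, 0) (61, 18.8307)]
7. shoelace: 1729.1241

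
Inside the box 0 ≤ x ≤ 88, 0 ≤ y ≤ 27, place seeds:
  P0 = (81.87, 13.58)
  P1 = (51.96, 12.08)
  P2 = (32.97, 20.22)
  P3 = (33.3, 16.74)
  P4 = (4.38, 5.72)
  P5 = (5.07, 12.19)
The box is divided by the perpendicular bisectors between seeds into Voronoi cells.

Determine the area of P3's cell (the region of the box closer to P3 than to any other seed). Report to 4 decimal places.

1. box [0,88]×[0,27]: [(0, 0) (88, 0) (88, 27) (0, 27)]
2. ⊥bis P3·P0 via (57.585,15.16): [(0, 0) (56.5987, 0) (58.3553, 27) (0, 27)]  |A|=1551.879
3. ⊥bis P3·P1 via (42.63,14.41): [(0, 0) (39.0314, 0) (45.7741, 27) (0, 27)]  |A|=1144.8741
4. ⊥bis P3·P2 via (33.135,18.48): [(0, 15.3379) (0, 0) (39.0314, 0) (43.9014, 19.5009)]  |A|=717.2515
5. ⊥bis P3·P4 via (18.84,11.23): [(16.6722, 16.9189) (23.1192, 0) (39.0314, 0) (43.9014, 19.5009)]  |A|=393.8175
6. ⊥bis P3·P5 via (19.185,14.465): [(18.7576, 17.1166) (20.3415, 7.2896) (23.1192, 0) (39.0314, 0) (43.9014, 19.5009)]  |A|=383.4143
7. canonical 5-gon: [(18.7576, 17.1166) (20.3415, 7.2896) (23.1192, 0) (39.0314, 0) (43.9014, 19.5009)]
8. shoelace: 383.4143

Area of P3's cell: 383.4143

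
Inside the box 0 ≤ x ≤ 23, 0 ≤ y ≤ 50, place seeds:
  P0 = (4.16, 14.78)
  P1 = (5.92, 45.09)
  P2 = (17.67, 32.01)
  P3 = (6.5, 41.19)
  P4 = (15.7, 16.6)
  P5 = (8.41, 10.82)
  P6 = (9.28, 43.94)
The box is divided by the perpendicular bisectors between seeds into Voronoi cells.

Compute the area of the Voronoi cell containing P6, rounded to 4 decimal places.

Area of P6's cell: 136.9155

1. box [0,23]×[0,50]: [(0, 0) (23, 0) (23, 50) (0, 50)]
2. ⊥bis P6·P0 via (6.72,29.36): [(0, 30.5399) (23, 26.5015) (23, 50) (0, 50)]  |A|=494.0236
3. ⊥bis P6·P1 via (7.6,44.515): [(2.6572, 30.0734) (23, 26.5015) (23, 50) (9.4773, 50)]  |A|=373.7437
4. ⊥bis P6·P2 via (13.475,37.975): [(2.7896, 30.4603) (23, 44.6736) (23, 50) (9.4773, 50)]  |A|=185.9386
5. ⊥bis P6·P3 via (7.89,42.565): [(7.1787, 43.2841) (12.859, 37.5418) (23, 44.6736) (23, 50) (9.4773, 50)]  |A|=136.9155
6. ⊥bis P6·P4 via (12.49,30.27): [(7.1787, 43.2841) (12.859, 37.5418) (23, 44.6736) (23, 50) (9.4773, 50)]  |A|=136.9155
7. ⊥bis P6·P5 via (8.845,27.38): [(7.1787, 43.2841) (12.859, 37.5418) (23, 44.6736) (23, 50) (9.4773, 50)]  |A|=136.9155
8. canonical 5-gon: [(7.1787, 43.2841) (12.859, 37.5418) (23, 44.6736) (23, 50) (9.4773, 50)]
9. shoelace: 136.9155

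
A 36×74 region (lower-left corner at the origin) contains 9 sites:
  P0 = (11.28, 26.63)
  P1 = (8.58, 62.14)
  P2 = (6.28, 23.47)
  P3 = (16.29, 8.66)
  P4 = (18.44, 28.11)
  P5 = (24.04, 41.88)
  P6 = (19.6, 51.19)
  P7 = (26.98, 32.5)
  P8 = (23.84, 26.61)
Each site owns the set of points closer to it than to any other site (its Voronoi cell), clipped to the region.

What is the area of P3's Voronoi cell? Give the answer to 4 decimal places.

Area of P3's cell: 521.9048

1. box [0,36]×[0,74]: [(0, 0) (36, 0) (36, 74) (0, 74)]
2. ⊥bis P3·P0 via (13.785,17.645): [(0, 13.8018) (0, 0) (36, 0) (36, 23.8385)]  |A|=677.5248
3. ⊥bis P3·P1 via (12.435,35.4): [(0, 13.8018) (0, 0) (36, 0) (36, 23.8385)]  |A|=677.5248
4. ⊥bis P3·P2 via (11.285,16.065): [(13.5087, 17.568) (0, 8.4375) (0, 0) (36, 0) (36, 23.8385)]  |A|=641.293
5. ⊥bis P3·P4 via (17.365,18.385): [(16.7021, 18.4583) (13.5087, 17.568) (0, 8.4375) (0, 0) (36, 0) (36, 16.3251)]  |A|=568.7964
6. ⊥bis P3·P5 via (20.165,25.27): [(16.7021, 18.4583) (13.5087, 17.568) (0, 8.4375) (0, 0) (36, 0) (36, 16.3251)]  |A|=568.7964
7. ⊥bis P3·P6 via (17.945,29.925): [(16.7021, 18.4583) (13.5087, 17.568) (0, 8.4375) (0, 0) (36, 0) (36, 16.3251)]  |A|=568.7964
8. ⊥bis P3·P7 via (21.635,20.58): [(29.5287, 17.0404) (16.7021, 18.4583) (13.5087, 17.568) (0, 8.4375) (0, 0) (36, 0) (36, 14.1386)]  |A|=561.7218
9. ⊥bis P3·P8 via (20.065,17.635): [(18.6088, 18.2475) (16.7021, 18.4583) (13.5087, 17.568) (0, 8.4375) (0, 0) (36, 0) (36, 10.9325)]  |A|=521.9048
10. canonical 7-gon: [(18.6088, 18.2475) (16.7021, 18.4583) (13.5087, 17.568) (0, 8.4375) (0, 0) (36, 0) (36, 10.9325)]
11. shoelace: 521.9048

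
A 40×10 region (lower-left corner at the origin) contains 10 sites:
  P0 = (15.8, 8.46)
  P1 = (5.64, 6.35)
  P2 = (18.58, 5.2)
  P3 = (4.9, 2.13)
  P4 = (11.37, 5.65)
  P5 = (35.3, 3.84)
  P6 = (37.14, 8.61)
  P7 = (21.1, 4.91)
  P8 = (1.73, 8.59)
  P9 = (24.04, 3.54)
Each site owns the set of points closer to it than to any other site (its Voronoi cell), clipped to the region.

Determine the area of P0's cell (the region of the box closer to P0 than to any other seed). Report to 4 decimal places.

1. box [0,40]×[0,10]: [(0, 0) (40, 0) (40, 10) (0, 10)]
2. ⊥bis P0·P1 via (10.72,7.405): [(12.2578, 0) (40, 0) (40, 10) (10.1811, 10)]  |A|=287.8054
3. ⊥bis P0·P2 via (17.19,6.83): [(11.7949, 2.2293) (20.9073, 10) (10.1811, 10)]  |A|=41.6755
4. ⊥bis P0·P3 via (10.35,5.295): [(11.6081, 3.1286) (12.0193, 2.4206) (20.9073, 10) (10.1811, 10)]  |A|=41.5567
5. ⊥bis P0·P4 via (13.585,7.055): [(14.9431, 4.9139) (20.9073, 10) (11.717, 10)]  |A|=23.3715
6. ⊥bis P0·P5 via (25.55,6.15): [(14.9431, 4.9139) (20.9073, 10) (11.717, 10)]  |A|=23.3715
7. ⊥bis P0·P6 via (26.47,8.535): [(14.9431, 4.9139) (20.9073, 10) (11.717, 10)]  |A|=23.3715
8. ⊥bis P0·P7 via (18.45,6.685): [(14.9431, 4.9139) (20.3548, 9.5289) (20.6704, 10) (11.717, 10)]  |A|=23.3156
9. ⊥bis P0·P8 via (8.765,8.525): [(14.9431, 4.9139) (20.3548, 9.5289) (20.6704, 10) (11.717, 10)]  |A|=23.3156
10. ⊥bis P0·P9 via (19.92,6): [(14.9431, 4.9139) (20.3548, 9.5289) (20.6704, 10) (11.717, 10)]  |A|=23.3156
11. canonical 4-gon: [(14.9431, 4.9139) (20.3548, 9.5289) (20.6704, 10) (11.717, 10)]
12. shoelace: 23.3156

Area of P0's cell: 23.3156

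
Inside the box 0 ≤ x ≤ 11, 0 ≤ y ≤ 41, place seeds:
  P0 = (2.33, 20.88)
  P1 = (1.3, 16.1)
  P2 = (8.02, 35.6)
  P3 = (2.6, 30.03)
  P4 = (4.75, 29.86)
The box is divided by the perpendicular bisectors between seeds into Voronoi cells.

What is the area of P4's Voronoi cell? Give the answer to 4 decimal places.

1. box [0,11]×[0,41]: [(0, 0) (11, 0) (11, 41) (0, 41)]
2. ⊥bis P4·P0 via (3.54,25.37): [(0, 26.324) (11, 23.3596) (11, 41) (0, 41)]  |A|=177.7402
3. ⊥bis P4·P1 via (3.025,22.98): [(0, 26.324) (11, 23.3596) (11, 41) (0, 41)]  |A|=177.7402
4. ⊥bis P4·P2 via (6.385,32.73): [(0, 36.3674) (0, 26.324) (11, 23.3596) (11, 30.1009)]  |A|=92.3161
5. ⊥bis P4·P3 via (3.675,29.945): [(4.0025, 34.0873) (3.318, 25.4298) (11, 23.3596) (11, 30.1009)]  |A|=57.5478
6. canonical 4-gon: [(4.0025, 34.0873) (3.318, 25.4298) (11, 23.3596) (11, 30.1009)]
7. shoelace: 57.5478

Area of P4's cell: 57.5478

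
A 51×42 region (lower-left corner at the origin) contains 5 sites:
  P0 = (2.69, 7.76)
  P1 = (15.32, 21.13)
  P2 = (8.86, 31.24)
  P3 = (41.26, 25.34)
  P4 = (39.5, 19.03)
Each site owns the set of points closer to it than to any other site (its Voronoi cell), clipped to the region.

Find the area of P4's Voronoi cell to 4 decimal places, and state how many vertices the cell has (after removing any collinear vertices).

1. box [0,51]×[0,42]: [(0, 0) (51, 0) (51, 42) (0, 42)]
2. ⊥bis P4·P0 via (21.095,13.395): [(25.1961, 0) (51, 0) (51, 42) (12.3371, 42)]  |A|=1353.8027
3. ⊥bis P4·P1 via (27.41,20.08): [(25.6661, 0) (51, 0) (51, 42) (29.3137, 42)]  |A|=987.4242
4. ⊥bis P4·P2 via (24.18,25.135): [(28.8715, 36.9079) (25.6661, 0) (51, 0) (51, 42) (30.9007, 42)]  |A|=983.3837
5. ⊥bis P4·P3 via (40.38,22.185): [(27.8952, 25.6673) (25.6661, 0) (51, 0) (51, 19.2228)]  |A|=547.1959
6. canonical 4-gon: [(27.8952, 25.6673) (25.6661, 0) (51, 0) (51, 19.2228)]
7. shoelace: 547.1959

Area of P4's cell: 547.1959 (4 vertices)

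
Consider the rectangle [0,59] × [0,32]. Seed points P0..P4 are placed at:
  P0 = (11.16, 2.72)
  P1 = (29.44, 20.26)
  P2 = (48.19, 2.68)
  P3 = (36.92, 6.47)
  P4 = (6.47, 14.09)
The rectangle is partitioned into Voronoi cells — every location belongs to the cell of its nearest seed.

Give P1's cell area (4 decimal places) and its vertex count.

Area of P1's cell: 620.1539 (5 vertices)

1. box [0,59]×[0,32]: [(0, 0) (59, 0) (59, 32) (0, 32)]
2. ⊥bis P1·P0 via (20.3,11.49): [(31.3249, 0) (59, 0) (59, 32) (0.6203, 32)]  |A|=1376.8777
3. ⊥bis P1·P2 via (38.815,11.47): [(29.6739, 1.7206) (58.0639, 32) (0.6203, 32)]  |A|=869.6803
4. ⊥bis P1·P3 via (33.18,13.365): [(23.5256, 8.1283) (48.2622, 21.5459) (58.0639, 32) (0.6203, 32)]  |A|=749.1806
5. ⊥bis P1·P4 via (17.955,17.175): [(19.1641, 12.6739) (23.5256, 8.1283) (48.2622, 21.5459) (58.0639, 32) (13.9728, 32)]  |A|=620.1539
6. canonical 5-gon: [(19.1641, 12.6739) (23.5256, 8.1283) (48.2622, 21.5459) (58.0639, 32) (13.9728, 32)]
7. shoelace: 620.1539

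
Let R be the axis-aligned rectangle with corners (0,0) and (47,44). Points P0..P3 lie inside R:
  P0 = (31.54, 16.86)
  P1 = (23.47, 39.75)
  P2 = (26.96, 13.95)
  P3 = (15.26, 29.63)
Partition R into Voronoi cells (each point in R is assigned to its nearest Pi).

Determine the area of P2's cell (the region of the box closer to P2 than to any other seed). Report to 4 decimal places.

Area of P2's cell: 537.7575

1. box [0,47]×[0,44]: [(0, 0) (47, 0) (47, 44) (0, 44)]
2. ⊥bis P2·P0 via (29.25,15.405): [(0, 0) (39.0379, 0) (11.0816, 44) (0, 44)]  |A|=1102.628
3. ⊥bis P2·P1 via (25.215,26.85): [(0, 23.4391) (0, 0) (39.0379, 0) (22.2344, 26.4468)]  |A|=776.7908
4. ⊥bis P2·P3 via (21.11,21.79): [(0, 6.0383) (0, 0) (39.0379, 0) (23.8799, 23.8569)]  |A|=537.7575
5. canonical 4-gon: [(0, 6.0383) (0, 0) (39.0379, 0) (23.8799, 23.8569)]
6. shoelace: 537.7575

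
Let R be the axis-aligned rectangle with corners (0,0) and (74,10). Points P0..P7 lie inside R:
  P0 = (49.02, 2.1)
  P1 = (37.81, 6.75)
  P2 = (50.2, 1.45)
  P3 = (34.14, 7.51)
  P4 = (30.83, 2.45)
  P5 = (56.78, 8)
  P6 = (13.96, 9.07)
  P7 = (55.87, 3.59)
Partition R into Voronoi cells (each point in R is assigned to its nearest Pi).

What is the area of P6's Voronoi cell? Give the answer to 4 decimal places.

1. box [0,74]×[0,10]: [(0, 0) (74, 0) (74, 10) (0, 10)]
2. ⊥bis P6·P0 via (31.49,5.585): [(0, 0) (30.3797, 0) (32.3677, 10) (0, 10)]  |A|=313.737
3. ⊥bis P6·P1 via (25.885,7.91): [(0, 0) (25.1156, 0) (26.0883, 10) (0, 10)]  |A|=256.0193
4. ⊥bis P6·P2 via (32.08,5.26): [(0, 0) (25.1156, 0) (26.0883, 10) (0, 10)]  |A|=256.0193
5. ⊥bis P6·P3 via (24.05,8.29): [(0, 0) (23.4091, 0) (24.1822, 10) (0, 10)]  |A|=237.9567
6. ⊥bis P6·P4 via (22.395,5.76): [(0, 0) (20.1347, 0) (24.0588, 10) (0, 10)]  |A|=220.9677
7. ⊥bis P6·P5 via (35.37,8.535): [(0, 0) (20.1347, 0) (24.0588, 10) (0, 10)]  |A|=220.9677
8. ⊥bis P6·P7 via (34.915,6.33): [(0, 0) (20.1347, 0) (24.0588, 10) (0, 10)]  |A|=220.9677
9. canonical 4-gon: [(0, 0) (20.1347, 0) (24.0588, 10) (0, 10)]
10. shoelace: 220.9677

Area of P6's cell: 220.9677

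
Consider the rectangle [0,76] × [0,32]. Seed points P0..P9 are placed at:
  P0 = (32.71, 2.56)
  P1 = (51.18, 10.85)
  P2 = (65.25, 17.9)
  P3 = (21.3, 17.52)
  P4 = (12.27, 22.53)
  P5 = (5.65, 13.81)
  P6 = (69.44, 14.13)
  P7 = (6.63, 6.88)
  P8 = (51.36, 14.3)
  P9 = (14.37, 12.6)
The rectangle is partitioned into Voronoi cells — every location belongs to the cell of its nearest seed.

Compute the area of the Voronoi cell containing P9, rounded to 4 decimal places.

Area of P9's cell: 141.5765

1. box [0,76]×[0,32]: [(0, 0) (76, 0) (76, 32) (0, 32)]
2. ⊥bis P9·P0 via (23.54,7.58): [(0, 0) (19.3904, 0) (36.9084, 32) (0, 32)]  |A|=900.7815
3. ⊥bis P9·P1 via (32.775,11.725): [(0, 0) (19.3904, 0) (33.4375, 25.6596) (33.7389, 32) (0, 32)]  |A|=890.7336
4. ⊥bis P9·P2 via (39.81,15.25): [(0, 0) (19.3904, 0) (33.4375, 25.6596) (33.7389, 32) (0, 32)]  |A|=890.7336
5. ⊥bis P9·P3 via (17.835,15.06): [(0, 0) (19.3904, 0) (23.3682, 7.2662) (5.8083, 32) (0, 32)]  |A|=516.1704
6. ⊥bis P9·P4 via (13.32,17.565): [(0, 14.7481) (0, 0) (19.3904, 0) (23.3682, 7.2662) (15.6993, 18.0682)]  |A|=340.2884
7. ⊥bis P9·P5 via (10.01,13.205): [(10.5332, 16.9757) (8.1777, 0) (19.3904, 0) (23.3682, 7.2662) (15.6993, 18.0682)]  |A|=193.2055
8. ⊥bis P9·P6 via (41.905,13.365): [(10.5332, 16.9757) (8.1777, 0) (19.3904, 0) (23.3682, 7.2662) (15.6993, 18.0682)]  |A|=193.2055
9. ⊥bis P9·P7 via (10.5,9.74): [(10.5332, 16.9757) (9.6827, 10.846) (17.698, 0) (19.3904, 0) (23.3682, 7.2662) (15.6993, 18.0682)]  |A|=141.5765
10. ⊥bis P9·P8 via (32.865,13.45): [(10.5332, 16.9757) (9.6827, 10.846) (17.698, 0) (19.3904, 0) (23.3682, 7.2662) (15.6993, 18.0682)]  |A|=141.5765
11. canonical 6-gon: [(10.5332, 16.9757) (9.6827, 10.846) (17.698, 0) (19.3904, 0) (23.3682, 7.2662) (15.6993, 18.0682)]
12. shoelace: 141.5765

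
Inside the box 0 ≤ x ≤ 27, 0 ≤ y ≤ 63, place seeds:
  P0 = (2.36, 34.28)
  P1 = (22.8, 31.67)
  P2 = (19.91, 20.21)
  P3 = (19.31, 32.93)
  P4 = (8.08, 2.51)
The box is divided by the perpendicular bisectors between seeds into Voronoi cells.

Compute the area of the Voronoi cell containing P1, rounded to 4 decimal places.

1. box [0,27]×[0,63]: [(0, 0) (27, 0) (27, 63) (0, 63)]
2. ⊥bis P1·P0 via (12.58,32.975): [(8.3694, 0) (27, 0) (27, 63) (16.4139, 63)]  |A|=920.3257
3. ⊥bis P1·P2 via (21.355,25.94): [(11.9835, 28.3033) (27, 24.5164) (27, 63) (16.4139, 63)]  |A|=472.5957
4. ⊥bis P1·P3 via (21.055,32.3): [(18.9755, 26.5401) (27, 24.5164) (27, 48.7667)]  |A|=97.2983
5. ⊥bis P1·P4 via (15.44,17.09): [(18.9755, 26.5401) (27, 24.5164) (27, 48.7667)]  |A|=97.2983
6. canonical 3-gon: [(18.9755, 26.5401) (27, 24.5164) (27, 48.7667)]
7. shoelace: 97.2983

Area of P1's cell: 97.2983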